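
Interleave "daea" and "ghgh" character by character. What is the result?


Interleaving "daea" and "ghgh":
  Position 0: 'd' from first, 'g' from second => "dg"
  Position 1: 'a' from first, 'h' from second => "ah"
  Position 2: 'e' from first, 'g' from second => "eg"
  Position 3: 'a' from first, 'h' from second => "ah"
Result: dgahegah

dgahegah


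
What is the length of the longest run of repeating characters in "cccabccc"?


Input: "cccabccc"
Scanning for longest run:
  Position 1 ('c'): continues run of 'c', length=2
  Position 2 ('c'): continues run of 'c', length=3
  Position 3 ('a'): new char, reset run to 1
  Position 4 ('b'): new char, reset run to 1
  Position 5 ('c'): new char, reset run to 1
  Position 6 ('c'): continues run of 'c', length=2
  Position 7 ('c'): continues run of 'c', length=3
Longest run: 'c' with length 3

3


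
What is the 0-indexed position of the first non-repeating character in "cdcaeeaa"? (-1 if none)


Input: cdcaeeaa
Character frequencies:
  'a': 3
  'c': 2
  'd': 1
  'e': 2
Scanning left to right for freq == 1:
  Position 0 ('c'): freq=2, skip
  Position 1 ('d'): unique! => answer = 1

1


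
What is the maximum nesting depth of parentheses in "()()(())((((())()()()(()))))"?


Input: "()()(())((((())()()()(()))))"
Tracking depth:
  Position 0 '(': depth becomes 1
  Position 1 ')': depth becomes 0
  Position 2 '(': depth becomes 1
  Position 3 ')': depth becomes 0
  Position 4 '(': depth becomes 1
  Position 5 '(': depth becomes 2
  Position 6 ')': depth becomes 1
  Position 7 ')': depth becomes 0
  Position 8 '(': depth becomes 1
  Position 9 '(': depth becomes 2
  Position 10 '(': depth becomes 3
  Position 11 '(': depth becomes 4
  Position 12 '(': depth becomes 5
  Position 13 ')': depth becomes 4
  Position 14 ')': depth becomes 3
  Position 15 '(': depth becomes 4
  Position 16 ')': depth becomes 3
  Position 17 '(': depth becomes 4
  Position 18 ')': depth becomes 3
  Position 19 '(': depth becomes 4
  Position 20 ')': depth becomes 3
  Position 21 '(': depth becomes 4
  Position 22 '(': depth becomes 5
  Position 23 ')': depth becomes 4
  Position 24 ')': depth becomes 3
  Position 25 ')': depth becomes 2
  Position 26 ')': depth becomes 1
  Position 27 ')': depth becomes 0
Maximum depth reached: 5

5


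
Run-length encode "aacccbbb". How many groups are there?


Input: aacccbbb
Scanning for consecutive runs:
  Group 1: 'a' x 2 (positions 0-1)
  Group 2: 'c' x 3 (positions 2-4)
  Group 3: 'b' x 3 (positions 5-7)
Total groups: 3

3


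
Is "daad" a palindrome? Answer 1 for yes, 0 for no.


Input: daad
Reversed: daad
  Compare pos 0 ('d') with pos 3 ('d'): match
  Compare pos 1 ('a') with pos 2 ('a'): match
Result: palindrome

1


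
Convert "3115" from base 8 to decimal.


Input: "3115" in base 8
Positional expansion:
  Digit '3' (value 3) x 8^3 = 1536
  Digit '1' (value 1) x 8^2 = 64
  Digit '1' (value 1) x 8^1 = 8
  Digit '5' (value 5) x 8^0 = 5
Sum = 1613

1613


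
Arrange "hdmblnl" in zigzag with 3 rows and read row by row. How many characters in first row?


Zigzag "hdmblnl" into 3 rows:
Placing characters:
  'h' => row 0
  'd' => row 1
  'm' => row 2
  'b' => row 1
  'l' => row 0
  'n' => row 1
  'l' => row 2
Rows:
  Row 0: "hl"
  Row 1: "dbn"
  Row 2: "ml"
First row length: 2

2


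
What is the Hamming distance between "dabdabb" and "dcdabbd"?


Comparing "dabdabb" and "dcdabbd" position by position:
  Position 0: 'd' vs 'd' => same
  Position 1: 'a' vs 'c' => differ
  Position 2: 'b' vs 'd' => differ
  Position 3: 'd' vs 'a' => differ
  Position 4: 'a' vs 'b' => differ
  Position 5: 'b' vs 'b' => same
  Position 6: 'b' vs 'd' => differ
Total differences (Hamming distance): 5

5


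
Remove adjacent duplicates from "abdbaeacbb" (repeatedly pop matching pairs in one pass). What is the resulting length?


Input: abdbaeacbb
Stack-based adjacent duplicate removal:
  Read 'a': push. Stack: a
  Read 'b': push. Stack: ab
  Read 'd': push. Stack: abd
  Read 'b': push. Stack: abdb
  Read 'a': push. Stack: abdba
  Read 'e': push. Stack: abdbae
  Read 'a': push. Stack: abdbaea
  Read 'c': push. Stack: abdbaeac
  Read 'b': push. Stack: abdbaeacb
  Read 'b': matches stack top 'b' => pop. Stack: abdbaeac
Final stack: "abdbaeac" (length 8)

8


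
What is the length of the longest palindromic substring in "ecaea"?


Input: "ecaea"
Checking substrings for palindromes:
  [2:5] "aea" (len 3) => palindrome
Longest palindromic substring: "aea" with length 3

3


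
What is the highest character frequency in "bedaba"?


Input: bedaba
Character counts:
  'a': 2
  'b': 2
  'd': 1
  'e': 1
Maximum frequency: 2

2


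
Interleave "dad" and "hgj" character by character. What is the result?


Interleaving "dad" and "hgj":
  Position 0: 'd' from first, 'h' from second => "dh"
  Position 1: 'a' from first, 'g' from second => "ag"
  Position 2: 'd' from first, 'j' from second => "dj"
Result: dhagdj

dhagdj


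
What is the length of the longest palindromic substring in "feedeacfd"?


Input: "feedeacfd"
Checking substrings for palindromes:
  [2:5] "ede" (len 3) => palindrome
  [1:3] "ee" (len 2) => palindrome
Longest palindromic substring: "ede" with length 3

3


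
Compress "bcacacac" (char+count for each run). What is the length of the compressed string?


Input: bcacacac
Runs:
  'b' x 1 => "b1"
  'c' x 1 => "c1"
  'a' x 1 => "a1"
  'c' x 1 => "c1"
  'a' x 1 => "a1"
  'c' x 1 => "c1"
  'a' x 1 => "a1"
  'c' x 1 => "c1"
Compressed: "b1c1a1c1a1c1a1c1"
Compressed length: 16

16


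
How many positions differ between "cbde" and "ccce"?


Comparing "cbde" and "ccce" position by position:
  Position 0: 'c' vs 'c' => same
  Position 1: 'b' vs 'c' => DIFFER
  Position 2: 'd' vs 'c' => DIFFER
  Position 3: 'e' vs 'e' => same
Positions that differ: 2

2


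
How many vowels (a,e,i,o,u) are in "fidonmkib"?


Input: fidonmkib
Checking each character:
  'f' at position 0: consonant
  'i' at position 1: vowel (running total: 1)
  'd' at position 2: consonant
  'o' at position 3: vowel (running total: 2)
  'n' at position 4: consonant
  'm' at position 5: consonant
  'k' at position 6: consonant
  'i' at position 7: vowel (running total: 3)
  'b' at position 8: consonant
Total vowels: 3

3


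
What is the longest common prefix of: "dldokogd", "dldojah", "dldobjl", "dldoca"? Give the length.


Words: dldokogd, dldojah, dldobjl, dldoca
  Position 0: all 'd' => match
  Position 1: all 'l' => match
  Position 2: all 'd' => match
  Position 3: all 'o' => match
  Position 4: ('k', 'j', 'b', 'c') => mismatch, stop
LCP = "dldo" (length 4)

4


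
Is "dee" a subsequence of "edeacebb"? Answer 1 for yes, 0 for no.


Check if "dee" is a subsequence of "edeacebb"
Greedy scan:
  Position 0 ('e'): no match needed
  Position 1 ('d'): matches sub[0] = 'd'
  Position 2 ('e'): matches sub[1] = 'e'
  Position 3 ('a'): no match needed
  Position 4 ('c'): no match needed
  Position 5 ('e'): matches sub[2] = 'e'
  Position 6 ('b'): no match needed
  Position 7 ('b'): no match needed
All 3 characters matched => is a subsequence

1


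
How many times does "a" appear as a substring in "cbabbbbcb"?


Searching for "a" in "cbabbbbcb"
Scanning each position:
  Position 0: "c" => no
  Position 1: "b" => no
  Position 2: "a" => MATCH
  Position 3: "b" => no
  Position 4: "b" => no
  Position 5: "b" => no
  Position 6: "b" => no
  Position 7: "c" => no
  Position 8: "b" => no
Total occurrences: 1

1


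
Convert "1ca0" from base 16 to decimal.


Input: "1ca0" in base 16
Positional expansion:
  Digit '1' (value 1) x 16^3 = 4096
  Digit 'c' (value 12) x 16^2 = 3072
  Digit 'a' (value 10) x 16^1 = 160
  Digit '0' (value 0) x 16^0 = 0
Sum = 7328

7328


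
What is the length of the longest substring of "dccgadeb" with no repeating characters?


Input: "dccgadeb"
Sliding window (track last position of each char):
  Position 0 ('d'): window [0,0] length 1 -- new best
  Position 1 ('c'): window [0,1] length 2 -- new best
  Position 2 ('c'): repeat (last at 1), move window start to 2
  Position 2 ('c'): window [2,2] length 1
  Position 3 ('g'): window [2,3] length 2
  Position 4 ('a'): window [2,4] length 3 -- new best
  Position 5 ('d'): window [2,5] length 4 -- new best
  Position 6 ('e'): window [2,6] length 5 -- new best
  Position 7 ('b'): window [2,7] length 6 -- new best
Longest substring with no repeats: "cgadeb" with length 6

6


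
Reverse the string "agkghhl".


Input: agkghhl
Reading characters right to left:
  Position 6: 'l'
  Position 5: 'h'
  Position 4: 'h'
  Position 3: 'g'
  Position 2: 'k'
  Position 1: 'g'
  Position 0: 'a'
Reversed: lhhgkga

lhhgkga


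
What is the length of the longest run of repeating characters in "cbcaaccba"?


Input: "cbcaaccba"
Scanning for longest run:
  Position 1 ('b'): new char, reset run to 1
  Position 2 ('c'): new char, reset run to 1
  Position 3 ('a'): new char, reset run to 1
  Position 4 ('a'): continues run of 'a', length=2
  Position 5 ('c'): new char, reset run to 1
  Position 6 ('c'): continues run of 'c', length=2
  Position 7 ('b'): new char, reset run to 1
  Position 8 ('a'): new char, reset run to 1
Longest run: 'a' with length 2

2


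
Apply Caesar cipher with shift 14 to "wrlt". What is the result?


Caesar cipher: shift "wrlt" by 14
  'w' (pos 22) + 14 = pos 10 = 'k'
  'r' (pos 17) + 14 = pos 5 = 'f'
  'l' (pos 11) + 14 = pos 25 = 'z'
  't' (pos 19) + 14 = pos 7 = 'h'
Result: kfzh

kfzh


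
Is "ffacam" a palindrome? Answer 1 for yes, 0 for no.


Input: ffacam
Reversed: macaff
  Compare pos 0 ('f') with pos 5 ('m'): MISMATCH
  Compare pos 1 ('f') with pos 4 ('a'): MISMATCH
  Compare pos 2 ('a') with pos 3 ('c'): MISMATCH
Result: not a palindrome

0


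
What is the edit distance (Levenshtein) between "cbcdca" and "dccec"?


Computing edit distance: "cbcdca" -> "dccec"
DP table:
           d    c    c    e    c
      0    1    2    3    4    5
  c   1    1    1    2    3    4
  b   2    2    2    2    3    4
  c   3    3    2    2    3    3
  d   4    3    3    3    3    4
  c   5    4    3    3    4    3
  a   6    5    4    4    4    4
Edit distance = dp[6][5] = 4

4


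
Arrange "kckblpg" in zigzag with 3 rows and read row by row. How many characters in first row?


Zigzag "kckblpg" into 3 rows:
Placing characters:
  'k' => row 0
  'c' => row 1
  'k' => row 2
  'b' => row 1
  'l' => row 0
  'p' => row 1
  'g' => row 2
Rows:
  Row 0: "kl"
  Row 1: "cbp"
  Row 2: "kg"
First row length: 2

2


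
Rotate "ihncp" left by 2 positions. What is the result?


Input: "ihncp", rotate left by 2
First 2 characters: "ih"
Remaining characters: "ncp"
Concatenate remaining + first: "ncp" + "ih" = "ncpih"

ncpih


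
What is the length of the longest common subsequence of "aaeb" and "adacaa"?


LCS of "aaeb" and "adacaa"
DP table:
           a    d    a    c    a    a
      0    0    0    0    0    0    0
  a   0    1    1    1    1    1    1
  a   0    1    1    2    2    2    2
  e   0    1    1    2    2    2    2
  b   0    1    1    2    2    2    2
LCS length = dp[4][6] = 2

2


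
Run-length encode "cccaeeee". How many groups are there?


Input: cccaeeee
Scanning for consecutive runs:
  Group 1: 'c' x 3 (positions 0-2)
  Group 2: 'a' x 1 (positions 3-3)
  Group 3: 'e' x 4 (positions 4-7)
Total groups: 3

3


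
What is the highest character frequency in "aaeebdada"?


Input: aaeebdada
Character counts:
  'a': 4
  'b': 1
  'd': 2
  'e': 2
Maximum frequency: 4

4


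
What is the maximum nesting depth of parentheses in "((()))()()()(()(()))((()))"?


Input: "((()))()()()(()(()))((()))"
Tracking depth:
  Position 0 '(': depth becomes 1
  Position 1 '(': depth becomes 2
  Position 2 '(': depth becomes 3
  Position 3 ')': depth becomes 2
  Position 4 ')': depth becomes 1
  Position 5 ')': depth becomes 0
  Position 6 '(': depth becomes 1
  Position 7 ')': depth becomes 0
  Position 8 '(': depth becomes 1
  Position 9 ')': depth becomes 0
  Position 10 '(': depth becomes 1
  Position 11 ')': depth becomes 0
  Position 12 '(': depth becomes 1
  Position 13 '(': depth becomes 2
  Position 14 ')': depth becomes 1
  Position 15 '(': depth becomes 2
  Position 16 '(': depth becomes 3
  Position 17 ')': depth becomes 2
  Position 18 ')': depth becomes 1
  Position 19 ')': depth becomes 0
  Position 20 '(': depth becomes 1
  Position 21 '(': depth becomes 2
  Position 22 '(': depth becomes 3
  Position 23 ')': depth becomes 2
  Position 24 ')': depth becomes 1
  Position 25 ')': depth becomes 0
Maximum depth reached: 3

3


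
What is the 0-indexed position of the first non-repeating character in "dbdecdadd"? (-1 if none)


Input: dbdecdadd
Character frequencies:
  'a': 1
  'b': 1
  'c': 1
  'd': 5
  'e': 1
Scanning left to right for freq == 1:
  Position 0 ('d'): freq=5, skip
  Position 1 ('b'): unique! => answer = 1

1


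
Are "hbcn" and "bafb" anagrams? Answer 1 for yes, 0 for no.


Strings: "hbcn", "bafb"
Sorted first:  bchn
Sorted second: abbf
Differ at position 0: 'b' vs 'a' => not anagrams

0


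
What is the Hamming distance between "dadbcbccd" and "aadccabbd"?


Comparing "dadbcbccd" and "aadccabbd" position by position:
  Position 0: 'd' vs 'a' => differ
  Position 1: 'a' vs 'a' => same
  Position 2: 'd' vs 'd' => same
  Position 3: 'b' vs 'c' => differ
  Position 4: 'c' vs 'c' => same
  Position 5: 'b' vs 'a' => differ
  Position 6: 'c' vs 'b' => differ
  Position 7: 'c' vs 'b' => differ
  Position 8: 'd' vs 'd' => same
Total differences (Hamming distance): 5

5


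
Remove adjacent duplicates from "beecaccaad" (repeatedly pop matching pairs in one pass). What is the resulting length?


Input: beecaccaad
Stack-based adjacent duplicate removal:
  Read 'b': push. Stack: b
  Read 'e': push. Stack: be
  Read 'e': matches stack top 'e' => pop. Stack: b
  Read 'c': push. Stack: bc
  Read 'a': push. Stack: bca
  Read 'c': push. Stack: bcac
  Read 'c': matches stack top 'c' => pop. Stack: bca
  Read 'a': matches stack top 'a' => pop. Stack: bc
  Read 'a': push. Stack: bca
  Read 'd': push. Stack: bcad
Final stack: "bcad" (length 4)

4


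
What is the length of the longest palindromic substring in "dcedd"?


Input: "dcedd"
Checking substrings for palindromes:
  [3:5] "dd" (len 2) => palindrome
Longest palindromic substring: "dd" with length 2

2


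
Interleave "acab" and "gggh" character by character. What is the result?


Interleaving "acab" and "gggh":
  Position 0: 'a' from first, 'g' from second => "ag"
  Position 1: 'c' from first, 'g' from second => "cg"
  Position 2: 'a' from first, 'g' from second => "ag"
  Position 3: 'b' from first, 'h' from second => "bh"
Result: agcgagbh

agcgagbh


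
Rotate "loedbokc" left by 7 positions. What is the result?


Input: "loedbokc", rotate left by 7
First 7 characters: "loedbok"
Remaining characters: "c"
Concatenate remaining + first: "c" + "loedbok" = "cloedbok"

cloedbok


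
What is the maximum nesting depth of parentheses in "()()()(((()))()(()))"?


Input: "()()()(((()))()(()))"
Tracking depth:
  Position 0 '(': depth becomes 1
  Position 1 ')': depth becomes 0
  Position 2 '(': depth becomes 1
  Position 3 ')': depth becomes 0
  Position 4 '(': depth becomes 1
  Position 5 ')': depth becomes 0
  Position 6 '(': depth becomes 1
  Position 7 '(': depth becomes 2
  Position 8 '(': depth becomes 3
  Position 9 '(': depth becomes 4
  Position 10 ')': depth becomes 3
  Position 11 ')': depth becomes 2
  Position 12 ')': depth becomes 1
  Position 13 '(': depth becomes 2
  Position 14 ')': depth becomes 1
  Position 15 '(': depth becomes 2
  Position 16 '(': depth becomes 3
  Position 17 ')': depth becomes 2
  Position 18 ')': depth becomes 1
  Position 19 ')': depth becomes 0
Maximum depth reached: 4

4


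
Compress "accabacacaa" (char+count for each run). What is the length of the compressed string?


Input: accabacacaa
Runs:
  'a' x 1 => "a1"
  'c' x 2 => "c2"
  'a' x 1 => "a1"
  'b' x 1 => "b1"
  'a' x 1 => "a1"
  'c' x 1 => "c1"
  'a' x 1 => "a1"
  'c' x 1 => "c1"
  'a' x 2 => "a2"
Compressed: "a1c2a1b1a1c1a1c1a2"
Compressed length: 18

18


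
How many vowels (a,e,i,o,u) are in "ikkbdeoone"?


Input: ikkbdeoone
Checking each character:
  'i' at position 0: vowel (running total: 1)
  'k' at position 1: consonant
  'k' at position 2: consonant
  'b' at position 3: consonant
  'd' at position 4: consonant
  'e' at position 5: vowel (running total: 2)
  'o' at position 6: vowel (running total: 3)
  'o' at position 7: vowel (running total: 4)
  'n' at position 8: consonant
  'e' at position 9: vowel (running total: 5)
Total vowels: 5

5


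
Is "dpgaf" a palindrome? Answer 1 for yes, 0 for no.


Input: dpgaf
Reversed: fagpd
  Compare pos 0 ('d') with pos 4 ('f'): MISMATCH
  Compare pos 1 ('p') with pos 3 ('a'): MISMATCH
Result: not a palindrome

0


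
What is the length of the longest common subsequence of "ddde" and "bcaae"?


LCS of "ddde" and "bcaae"
DP table:
           b    c    a    a    e
      0    0    0    0    0    0
  d   0    0    0    0    0    0
  d   0    0    0    0    0    0
  d   0    0    0    0    0    0
  e   0    0    0    0    0    1
LCS length = dp[4][5] = 1

1


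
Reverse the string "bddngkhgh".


Input: bddngkhgh
Reading characters right to left:
  Position 8: 'h'
  Position 7: 'g'
  Position 6: 'h'
  Position 5: 'k'
  Position 4: 'g'
  Position 3: 'n'
  Position 2: 'd'
  Position 1: 'd'
  Position 0: 'b'
Reversed: hghkgnddb

hghkgnddb


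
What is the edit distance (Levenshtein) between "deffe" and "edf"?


Computing edit distance: "deffe" -> "edf"
DP table:
           e    d    f
      0    1    2    3
  d   1    1    1    2
  e   2    1    2    2
  f   3    2    2    2
  f   4    3    3    2
  e   5    4    4    3
Edit distance = dp[5][3] = 3

3


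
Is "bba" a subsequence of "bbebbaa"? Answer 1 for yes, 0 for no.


Check if "bba" is a subsequence of "bbebbaa"
Greedy scan:
  Position 0 ('b'): matches sub[0] = 'b'
  Position 1 ('b'): matches sub[1] = 'b'
  Position 2 ('e'): no match needed
  Position 3 ('b'): no match needed
  Position 4 ('b'): no match needed
  Position 5 ('a'): matches sub[2] = 'a'
  Position 6 ('a'): no match needed
All 3 characters matched => is a subsequence

1


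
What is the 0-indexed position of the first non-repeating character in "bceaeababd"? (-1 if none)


Input: bceaeababd
Character frequencies:
  'a': 3
  'b': 3
  'c': 1
  'd': 1
  'e': 2
Scanning left to right for freq == 1:
  Position 0 ('b'): freq=3, skip
  Position 1 ('c'): unique! => answer = 1

1


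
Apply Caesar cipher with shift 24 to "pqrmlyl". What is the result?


Caesar cipher: shift "pqrmlyl" by 24
  'p' (pos 15) + 24 = pos 13 = 'n'
  'q' (pos 16) + 24 = pos 14 = 'o'
  'r' (pos 17) + 24 = pos 15 = 'p'
  'm' (pos 12) + 24 = pos 10 = 'k'
  'l' (pos 11) + 24 = pos 9 = 'j'
  'y' (pos 24) + 24 = pos 22 = 'w'
  'l' (pos 11) + 24 = pos 9 = 'j'
Result: nopkjwj

nopkjwj


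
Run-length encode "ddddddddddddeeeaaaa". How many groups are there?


Input: ddddddddddddeeeaaaa
Scanning for consecutive runs:
  Group 1: 'd' x 12 (positions 0-11)
  Group 2: 'e' x 3 (positions 12-14)
  Group 3: 'a' x 4 (positions 15-18)
Total groups: 3

3


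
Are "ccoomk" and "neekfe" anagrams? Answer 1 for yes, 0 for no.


Strings: "ccoomk", "neekfe"
Sorted first:  cckmoo
Sorted second: eeefkn
Differ at position 0: 'c' vs 'e' => not anagrams

0


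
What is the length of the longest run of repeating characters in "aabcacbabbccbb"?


Input: "aabcacbabbccbb"
Scanning for longest run:
  Position 1 ('a'): continues run of 'a', length=2
  Position 2 ('b'): new char, reset run to 1
  Position 3 ('c'): new char, reset run to 1
  Position 4 ('a'): new char, reset run to 1
  Position 5 ('c'): new char, reset run to 1
  Position 6 ('b'): new char, reset run to 1
  Position 7 ('a'): new char, reset run to 1
  Position 8 ('b'): new char, reset run to 1
  Position 9 ('b'): continues run of 'b', length=2
  Position 10 ('c'): new char, reset run to 1
  Position 11 ('c'): continues run of 'c', length=2
  Position 12 ('b'): new char, reset run to 1
  Position 13 ('b'): continues run of 'b', length=2
Longest run: 'a' with length 2

2


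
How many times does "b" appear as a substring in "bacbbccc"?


Searching for "b" in "bacbbccc"
Scanning each position:
  Position 0: "b" => MATCH
  Position 1: "a" => no
  Position 2: "c" => no
  Position 3: "b" => MATCH
  Position 4: "b" => MATCH
  Position 5: "c" => no
  Position 6: "c" => no
  Position 7: "c" => no
Total occurrences: 3

3


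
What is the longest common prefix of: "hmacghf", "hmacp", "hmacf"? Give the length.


Words: hmacghf, hmacp, hmacf
  Position 0: all 'h' => match
  Position 1: all 'm' => match
  Position 2: all 'a' => match
  Position 3: all 'c' => match
  Position 4: ('g', 'p', 'f') => mismatch, stop
LCP = "hmac" (length 4)

4


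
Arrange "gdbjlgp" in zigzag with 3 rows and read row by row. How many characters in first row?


Zigzag "gdbjlgp" into 3 rows:
Placing characters:
  'g' => row 0
  'd' => row 1
  'b' => row 2
  'j' => row 1
  'l' => row 0
  'g' => row 1
  'p' => row 2
Rows:
  Row 0: "gl"
  Row 1: "djg"
  Row 2: "bp"
First row length: 2

2


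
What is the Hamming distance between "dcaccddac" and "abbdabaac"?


Comparing "dcaccddac" and "abbdabaac" position by position:
  Position 0: 'd' vs 'a' => differ
  Position 1: 'c' vs 'b' => differ
  Position 2: 'a' vs 'b' => differ
  Position 3: 'c' vs 'd' => differ
  Position 4: 'c' vs 'a' => differ
  Position 5: 'd' vs 'b' => differ
  Position 6: 'd' vs 'a' => differ
  Position 7: 'a' vs 'a' => same
  Position 8: 'c' vs 'c' => same
Total differences (Hamming distance): 7

7


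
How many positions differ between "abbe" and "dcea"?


Comparing "abbe" and "dcea" position by position:
  Position 0: 'a' vs 'd' => DIFFER
  Position 1: 'b' vs 'c' => DIFFER
  Position 2: 'b' vs 'e' => DIFFER
  Position 3: 'e' vs 'a' => DIFFER
Positions that differ: 4

4


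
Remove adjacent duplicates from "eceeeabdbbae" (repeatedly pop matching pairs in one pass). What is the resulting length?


Input: eceeeabdbbae
Stack-based adjacent duplicate removal:
  Read 'e': push. Stack: e
  Read 'c': push. Stack: ec
  Read 'e': push. Stack: ece
  Read 'e': matches stack top 'e' => pop. Stack: ec
  Read 'e': push. Stack: ece
  Read 'a': push. Stack: ecea
  Read 'b': push. Stack: eceab
  Read 'd': push. Stack: eceabd
  Read 'b': push. Stack: eceabdb
  Read 'b': matches stack top 'b' => pop. Stack: eceabd
  Read 'a': push. Stack: eceabda
  Read 'e': push. Stack: eceabdae
Final stack: "eceabdae" (length 8)

8


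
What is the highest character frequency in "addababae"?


Input: addababae
Character counts:
  'a': 4
  'b': 2
  'd': 2
  'e': 1
Maximum frequency: 4

4


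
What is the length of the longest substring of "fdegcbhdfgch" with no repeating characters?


Input: "fdegcbhdfgch"
Sliding window (track last position of each char):
  Position 0 ('f'): window [0,0] length 1 -- new best
  Position 1 ('d'): window [0,1] length 2 -- new best
  Position 2 ('e'): window [0,2] length 3 -- new best
  Position 3 ('g'): window [0,3] length 4 -- new best
  Position 4 ('c'): window [0,4] length 5 -- new best
  Position 5 ('b'): window [0,5] length 6 -- new best
  Position 6 ('h'): window [0,6] length 7 -- new best
  Position 7 ('d'): repeat (last at 1), move window start to 2
  Position 7 ('d'): window [2,7] length 6
  Position 8 ('f'): window [2,8] length 7
  Position 9 ('g'): repeat (last at 3), move window start to 4
  Position 9 ('g'): window [4,9] length 6
  Position 10 ('c'): repeat (last at 4), move window start to 5
  Position 10 ('c'): window [5,10] length 6
  Position 11 ('h'): repeat (last at 6), move window start to 7
  Position 11 ('h'): window [7,11] length 5
Longest substring with no repeats: "fdegcbh" with length 7

7


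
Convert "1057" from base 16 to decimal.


Input: "1057" in base 16
Positional expansion:
  Digit '1' (value 1) x 16^3 = 4096
  Digit '0' (value 0) x 16^2 = 0
  Digit '5' (value 5) x 16^1 = 80
  Digit '7' (value 7) x 16^0 = 7
Sum = 4183

4183


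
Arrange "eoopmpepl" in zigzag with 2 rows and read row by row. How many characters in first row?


Zigzag "eoopmpepl" into 2 rows:
Placing characters:
  'e' => row 0
  'o' => row 1
  'o' => row 0
  'p' => row 1
  'm' => row 0
  'p' => row 1
  'e' => row 0
  'p' => row 1
  'l' => row 0
Rows:
  Row 0: "eomel"
  Row 1: "oppp"
First row length: 5

5


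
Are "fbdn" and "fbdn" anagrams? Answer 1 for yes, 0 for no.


Strings: "fbdn", "fbdn"
Sorted first:  bdfn
Sorted second: bdfn
Sorted forms match => anagrams

1


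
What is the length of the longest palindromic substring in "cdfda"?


Input: "cdfda"
Checking substrings for palindromes:
  [1:4] "dfd" (len 3) => palindrome
Longest palindromic substring: "dfd" with length 3

3


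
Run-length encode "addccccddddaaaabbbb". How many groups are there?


Input: addccccddddaaaabbbb
Scanning for consecutive runs:
  Group 1: 'a' x 1 (positions 0-0)
  Group 2: 'd' x 2 (positions 1-2)
  Group 3: 'c' x 4 (positions 3-6)
  Group 4: 'd' x 4 (positions 7-10)
  Group 5: 'a' x 4 (positions 11-14)
  Group 6: 'b' x 4 (positions 15-18)
Total groups: 6

6


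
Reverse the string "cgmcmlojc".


Input: cgmcmlojc
Reading characters right to left:
  Position 8: 'c'
  Position 7: 'j'
  Position 6: 'o'
  Position 5: 'l'
  Position 4: 'm'
  Position 3: 'c'
  Position 2: 'm'
  Position 1: 'g'
  Position 0: 'c'
Reversed: cjolmcmgc

cjolmcmgc


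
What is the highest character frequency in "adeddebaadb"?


Input: adeddebaadb
Character counts:
  'a': 3
  'b': 2
  'd': 4
  'e': 2
Maximum frequency: 4

4


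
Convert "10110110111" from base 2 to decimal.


Input: "10110110111" in base 2
Positional expansion:
  Digit '1' (value 1) x 2^10 = 1024
  Digit '0' (value 0) x 2^9 = 0
  Digit '1' (value 1) x 2^8 = 256
  Digit '1' (value 1) x 2^7 = 128
  Digit '0' (value 0) x 2^6 = 0
  Digit '1' (value 1) x 2^5 = 32
  Digit '1' (value 1) x 2^4 = 16
  Digit '0' (value 0) x 2^3 = 0
  Digit '1' (value 1) x 2^2 = 4
  Digit '1' (value 1) x 2^1 = 2
  Digit '1' (value 1) x 2^0 = 1
Sum = 1463

1463


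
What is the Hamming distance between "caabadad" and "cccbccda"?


Comparing "caabadad" and "cccbccda" position by position:
  Position 0: 'c' vs 'c' => same
  Position 1: 'a' vs 'c' => differ
  Position 2: 'a' vs 'c' => differ
  Position 3: 'b' vs 'b' => same
  Position 4: 'a' vs 'c' => differ
  Position 5: 'd' vs 'c' => differ
  Position 6: 'a' vs 'd' => differ
  Position 7: 'd' vs 'a' => differ
Total differences (Hamming distance): 6

6


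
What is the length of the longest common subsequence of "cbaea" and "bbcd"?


LCS of "cbaea" and "bbcd"
DP table:
           b    b    c    d
      0    0    0    0    0
  c   0    0    0    1    1
  b   0    1    1    1    1
  a   0    1    1    1    1
  e   0    1    1    1    1
  a   0    1    1    1    1
LCS length = dp[5][4] = 1

1


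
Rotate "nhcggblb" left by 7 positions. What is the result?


Input: "nhcggblb", rotate left by 7
First 7 characters: "nhcggbl"
Remaining characters: "b"
Concatenate remaining + first: "b" + "nhcggbl" = "bnhcggbl"

bnhcggbl


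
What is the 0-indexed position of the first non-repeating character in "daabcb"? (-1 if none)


Input: daabcb
Character frequencies:
  'a': 2
  'b': 2
  'c': 1
  'd': 1
Scanning left to right for freq == 1:
  Position 0 ('d'): unique! => answer = 0

0


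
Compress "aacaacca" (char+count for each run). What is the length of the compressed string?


Input: aacaacca
Runs:
  'a' x 2 => "a2"
  'c' x 1 => "c1"
  'a' x 2 => "a2"
  'c' x 2 => "c2"
  'a' x 1 => "a1"
Compressed: "a2c1a2c2a1"
Compressed length: 10

10


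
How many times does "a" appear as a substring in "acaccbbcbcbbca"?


Searching for "a" in "acaccbbcbcbbca"
Scanning each position:
  Position 0: "a" => MATCH
  Position 1: "c" => no
  Position 2: "a" => MATCH
  Position 3: "c" => no
  Position 4: "c" => no
  Position 5: "b" => no
  Position 6: "b" => no
  Position 7: "c" => no
  Position 8: "b" => no
  Position 9: "c" => no
  Position 10: "b" => no
  Position 11: "b" => no
  Position 12: "c" => no
  Position 13: "a" => MATCH
Total occurrences: 3

3


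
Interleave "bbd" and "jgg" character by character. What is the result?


Interleaving "bbd" and "jgg":
  Position 0: 'b' from first, 'j' from second => "bj"
  Position 1: 'b' from first, 'g' from second => "bg"
  Position 2: 'd' from first, 'g' from second => "dg"
Result: bjbgdg

bjbgdg


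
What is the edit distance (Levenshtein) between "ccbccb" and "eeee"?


Computing edit distance: "ccbccb" -> "eeee"
DP table:
           e    e    e    e
      0    1    2    3    4
  c   1    1    2    3    4
  c   2    2    2    3    4
  b   3    3    3    3    4
  c   4    4    4    4    4
  c   5    5    5    5    5
  b   6    6    6    6    6
Edit distance = dp[6][4] = 6

6


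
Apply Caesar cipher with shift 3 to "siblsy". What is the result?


Caesar cipher: shift "siblsy" by 3
  's' (pos 18) + 3 = pos 21 = 'v'
  'i' (pos 8) + 3 = pos 11 = 'l'
  'b' (pos 1) + 3 = pos 4 = 'e'
  'l' (pos 11) + 3 = pos 14 = 'o'
  's' (pos 18) + 3 = pos 21 = 'v'
  'y' (pos 24) + 3 = pos 1 = 'b'
Result: vleovb

vleovb


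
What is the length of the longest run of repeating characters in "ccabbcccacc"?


Input: "ccabbcccacc"
Scanning for longest run:
  Position 1 ('c'): continues run of 'c', length=2
  Position 2 ('a'): new char, reset run to 1
  Position 3 ('b'): new char, reset run to 1
  Position 4 ('b'): continues run of 'b', length=2
  Position 5 ('c'): new char, reset run to 1
  Position 6 ('c'): continues run of 'c', length=2
  Position 7 ('c'): continues run of 'c', length=3
  Position 8 ('a'): new char, reset run to 1
  Position 9 ('c'): new char, reset run to 1
  Position 10 ('c'): continues run of 'c', length=2
Longest run: 'c' with length 3

3


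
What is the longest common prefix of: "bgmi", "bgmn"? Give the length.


Words: bgmi, bgmn
  Position 0: all 'b' => match
  Position 1: all 'g' => match
  Position 2: all 'm' => match
  Position 3: ('i', 'n') => mismatch, stop
LCP = "bgm" (length 3)

3


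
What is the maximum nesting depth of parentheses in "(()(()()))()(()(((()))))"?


Input: "(()(()()))()(()(((()))))"
Tracking depth:
  Position 0 '(': depth becomes 1
  Position 1 '(': depth becomes 2
  Position 2 ')': depth becomes 1
  Position 3 '(': depth becomes 2
  Position 4 '(': depth becomes 3
  Position 5 ')': depth becomes 2
  Position 6 '(': depth becomes 3
  Position 7 ')': depth becomes 2
  Position 8 ')': depth becomes 1
  Position 9 ')': depth becomes 0
  Position 10 '(': depth becomes 1
  Position 11 ')': depth becomes 0
  Position 12 '(': depth becomes 1
  Position 13 '(': depth becomes 2
  Position 14 ')': depth becomes 1
  Position 15 '(': depth becomes 2
  Position 16 '(': depth becomes 3
  Position 17 '(': depth becomes 4
  Position 18 '(': depth becomes 5
  Position 19 ')': depth becomes 4
  Position 20 ')': depth becomes 3
  Position 21 ')': depth becomes 2
  Position 22 ')': depth becomes 1
  Position 23 ')': depth becomes 0
Maximum depth reached: 5

5


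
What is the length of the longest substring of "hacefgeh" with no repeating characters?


Input: "hacefgeh"
Sliding window (track last position of each char):
  Position 0 ('h'): window [0,0] length 1 -- new best
  Position 1 ('a'): window [0,1] length 2 -- new best
  Position 2 ('c'): window [0,2] length 3 -- new best
  Position 3 ('e'): window [0,3] length 4 -- new best
  Position 4 ('f'): window [0,4] length 5 -- new best
  Position 5 ('g'): window [0,5] length 6 -- new best
  Position 6 ('e'): repeat (last at 3), move window start to 4
  Position 6 ('e'): window [4,6] length 3
  Position 7 ('h'): window [4,7] length 4
Longest substring with no repeats: "hacefg" with length 6

6


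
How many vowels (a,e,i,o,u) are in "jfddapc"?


Input: jfddapc
Checking each character:
  'j' at position 0: consonant
  'f' at position 1: consonant
  'd' at position 2: consonant
  'd' at position 3: consonant
  'a' at position 4: vowel (running total: 1)
  'p' at position 5: consonant
  'c' at position 6: consonant
Total vowels: 1

1


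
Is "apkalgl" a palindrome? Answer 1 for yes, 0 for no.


Input: apkalgl
Reversed: lglakpa
  Compare pos 0 ('a') with pos 6 ('l'): MISMATCH
  Compare pos 1 ('p') with pos 5 ('g'): MISMATCH
  Compare pos 2 ('k') with pos 4 ('l'): MISMATCH
Result: not a palindrome

0


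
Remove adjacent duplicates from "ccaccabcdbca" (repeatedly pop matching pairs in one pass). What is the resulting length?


Input: ccaccabcdbca
Stack-based adjacent duplicate removal:
  Read 'c': push. Stack: c
  Read 'c': matches stack top 'c' => pop. Stack: (empty)
  Read 'a': push. Stack: a
  Read 'c': push. Stack: ac
  Read 'c': matches stack top 'c' => pop. Stack: a
  Read 'a': matches stack top 'a' => pop. Stack: (empty)
  Read 'b': push. Stack: b
  Read 'c': push. Stack: bc
  Read 'd': push. Stack: bcd
  Read 'b': push. Stack: bcdb
  Read 'c': push. Stack: bcdbc
  Read 'a': push. Stack: bcdbca
Final stack: "bcdbca" (length 6)

6


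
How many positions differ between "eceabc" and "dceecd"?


Comparing "eceabc" and "dceecd" position by position:
  Position 0: 'e' vs 'd' => DIFFER
  Position 1: 'c' vs 'c' => same
  Position 2: 'e' vs 'e' => same
  Position 3: 'a' vs 'e' => DIFFER
  Position 4: 'b' vs 'c' => DIFFER
  Position 5: 'c' vs 'd' => DIFFER
Positions that differ: 4

4


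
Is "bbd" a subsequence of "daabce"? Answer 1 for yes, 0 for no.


Check if "bbd" is a subsequence of "daabce"
Greedy scan:
  Position 0 ('d'): no match needed
  Position 1 ('a'): no match needed
  Position 2 ('a'): no match needed
  Position 3 ('b'): matches sub[0] = 'b'
  Position 4 ('c'): no match needed
  Position 5 ('e'): no match needed
Only matched 1/3 characters => not a subsequence

0


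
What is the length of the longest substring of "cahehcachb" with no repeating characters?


Input: "cahehcachb"
Sliding window (track last position of each char):
  Position 0 ('c'): window [0,0] length 1 -- new best
  Position 1 ('a'): window [0,1] length 2 -- new best
  Position 2 ('h'): window [0,2] length 3 -- new best
  Position 3 ('e'): window [0,3] length 4 -- new best
  Position 4 ('h'): repeat (last at 2), move window start to 3
  Position 4 ('h'): window [3,4] length 2
  Position 5 ('c'): window [3,5] length 3
  Position 6 ('a'): window [3,6] length 4
  Position 7 ('c'): repeat (last at 5), move window start to 6
  Position 7 ('c'): window [6,7] length 2
  Position 8 ('h'): window [6,8] length 3
  Position 9 ('b'): window [6,9] length 4
Longest substring with no repeats: "cahe" with length 4

4


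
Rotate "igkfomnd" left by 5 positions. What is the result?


Input: "igkfomnd", rotate left by 5
First 5 characters: "igkfo"
Remaining characters: "mnd"
Concatenate remaining + first: "mnd" + "igkfo" = "mndigkfo"

mndigkfo


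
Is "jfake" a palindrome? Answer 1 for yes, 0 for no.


Input: jfake
Reversed: ekafj
  Compare pos 0 ('j') with pos 4 ('e'): MISMATCH
  Compare pos 1 ('f') with pos 3 ('k'): MISMATCH
Result: not a palindrome

0


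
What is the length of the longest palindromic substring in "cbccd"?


Input: "cbccd"
Checking substrings for palindromes:
  [0:3] "cbc" (len 3) => palindrome
  [2:4] "cc" (len 2) => palindrome
Longest palindromic substring: "cbc" with length 3

3


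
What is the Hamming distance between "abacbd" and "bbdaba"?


Comparing "abacbd" and "bbdaba" position by position:
  Position 0: 'a' vs 'b' => differ
  Position 1: 'b' vs 'b' => same
  Position 2: 'a' vs 'd' => differ
  Position 3: 'c' vs 'a' => differ
  Position 4: 'b' vs 'b' => same
  Position 5: 'd' vs 'a' => differ
Total differences (Hamming distance): 4

4


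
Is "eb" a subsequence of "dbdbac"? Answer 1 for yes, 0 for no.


Check if "eb" is a subsequence of "dbdbac"
Greedy scan:
  Position 0 ('d'): no match needed
  Position 1 ('b'): no match needed
  Position 2 ('d'): no match needed
  Position 3 ('b'): no match needed
  Position 4 ('a'): no match needed
  Position 5 ('c'): no match needed
Only matched 0/2 characters => not a subsequence

0


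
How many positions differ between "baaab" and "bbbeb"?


Comparing "baaab" and "bbbeb" position by position:
  Position 0: 'b' vs 'b' => same
  Position 1: 'a' vs 'b' => DIFFER
  Position 2: 'a' vs 'b' => DIFFER
  Position 3: 'a' vs 'e' => DIFFER
  Position 4: 'b' vs 'b' => same
Positions that differ: 3

3


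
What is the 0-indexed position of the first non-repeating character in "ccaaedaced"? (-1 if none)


Input: ccaaedaced
Character frequencies:
  'a': 3
  'c': 3
  'd': 2
  'e': 2
Scanning left to right for freq == 1:
  Position 0 ('c'): freq=3, skip
  Position 1 ('c'): freq=3, skip
  Position 2 ('a'): freq=3, skip
  Position 3 ('a'): freq=3, skip
  Position 4 ('e'): freq=2, skip
  Position 5 ('d'): freq=2, skip
  Position 6 ('a'): freq=3, skip
  Position 7 ('c'): freq=3, skip
  Position 8 ('e'): freq=2, skip
  Position 9 ('d'): freq=2, skip
  No unique character found => answer = -1

-1


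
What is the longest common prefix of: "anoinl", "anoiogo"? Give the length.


Words: anoinl, anoiogo
  Position 0: all 'a' => match
  Position 1: all 'n' => match
  Position 2: all 'o' => match
  Position 3: all 'i' => match
  Position 4: ('n', 'o') => mismatch, stop
LCP = "anoi" (length 4)

4


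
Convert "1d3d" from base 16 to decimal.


Input: "1d3d" in base 16
Positional expansion:
  Digit '1' (value 1) x 16^3 = 4096
  Digit 'd' (value 13) x 16^2 = 3328
  Digit '3' (value 3) x 16^1 = 48
  Digit 'd' (value 13) x 16^0 = 13
Sum = 7485

7485


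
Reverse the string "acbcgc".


Input: acbcgc
Reading characters right to left:
  Position 5: 'c'
  Position 4: 'g'
  Position 3: 'c'
  Position 2: 'b'
  Position 1: 'c'
  Position 0: 'a'
Reversed: cgcbca

cgcbca


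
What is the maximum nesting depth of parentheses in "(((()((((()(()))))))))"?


Input: "(((()((((()(()))))))))"
Tracking depth:
  Position 0 '(': depth becomes 1
  Position 1 '(': depth becomes 2
  Position 2 '(': depth becomes 3
  Position 3 '(': depth becomes 4
  Position 4 ')': depth becomes 3
  Position 5 '(': depth becomes 4
  Position 6 '(': depth becomes 5
  Position 7 '(': depth becomes 6
  Position 8 '(': depth becomes 7
  Position 9 '(': depth becomes 8
  Position 10 ')': depth becomes 7
  Position 11 '(': depth becomes 8
  Position 12 '(': depth becomes 9
  Position 13 ')': depth becomes 8
  Position 14 ')': depth becomes 7
  Position 15 ')': depth becomes 6
  Position 16 ')': depth becomes 5
  Position 17 ')': depth becomes 4
  Position 18 ')': depth becomes 3
  Position 19 ')': depth becomes 2
  Position 20 ')': depth becomes 1
  Position 21 ')': depth becomes 0
Maximum depth reached: 9

9


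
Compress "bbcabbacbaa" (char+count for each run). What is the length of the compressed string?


Input: bbcabbacbaa
Runs:
  'b' x 2 => "b2"
  'c' x 1 => "c1"
  'a' x 1 => "a1"
  'b' x 2 => "b2"
  'a' x 1 => "a1"
  'c' x 1 => "c1"
  'b' x 1 => "b1"
  'a' x 2 => "a2"
Compressed: "b2c1a1b2a1c1b1a2"
Compressed length: 16

16


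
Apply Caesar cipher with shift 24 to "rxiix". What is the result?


Caesar cipher: shift "rxiix" by 24
  'r' (pos 17) + 24 = pos 15 = 'p'
  'x' (pos 23) + 24 = pos 21 = 'v'
  'i' (pos 8) + 24 = pos 6 = 'g'
  'i' (pos 8) + 24 = pos 6 = 'g'
  'x' (pos 23) + 24 = pos 21 = 'v'
Result: pvggv

pvggv


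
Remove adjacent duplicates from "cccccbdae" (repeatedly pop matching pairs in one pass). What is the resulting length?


Input: cccccbdae
Stack-based adjacent duplicate removal:
  Read 'c': push. Stack: c
  Read 'c': matches stack top 'c' => pop. Stack: (empty)
  Read 'c': push. Stack: c
  Read 'c': matches stack top 'c' => pop. Stack: (empty)
  Read 'c': push. Stack: c
  Read 'b': push. Stack: cb
  Read 'd': push. Stack: cbd
  Read 'a': push. Stack: cbda
  Read 'e': push. Stack: cbdae
Final stack: "cbdae" (length 5)

5
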